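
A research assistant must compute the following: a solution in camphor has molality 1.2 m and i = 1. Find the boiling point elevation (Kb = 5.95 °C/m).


ΔTb = Kb × m × i
= 5.95 × 1.2 × 1
= 7.14 °C

7.14 °C


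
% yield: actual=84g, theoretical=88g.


% yield = actual/theoretical × 100
= 84/88 × 100
= 95.45%

95.45%


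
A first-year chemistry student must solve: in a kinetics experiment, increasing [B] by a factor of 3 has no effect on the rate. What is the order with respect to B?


rate ∝ [B]^n
rate ∝ [B]^0
Order in B: 0

0


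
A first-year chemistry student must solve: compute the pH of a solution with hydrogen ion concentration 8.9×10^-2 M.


pH = -log10([H+]) = -log10(8.9×10^-2)
= 2 - log10(8.9)
= 2 - 0.95
= 1.05

1.05


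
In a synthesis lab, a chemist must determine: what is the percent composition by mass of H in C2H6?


M(C2H6) = 2×12.01 + 6×1.008 = 30.068 g/mol
Mass of H = 6 × 1.008 = 6.048 g/mol
% H = 6.048/30.068 × 100 = 20.11%

20.11%


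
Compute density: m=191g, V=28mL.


ρ = mass/volume
= 191/28
= 6.821 g/mL

6.821 g/mL


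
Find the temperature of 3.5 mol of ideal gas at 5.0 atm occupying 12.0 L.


PV = nRT  (R = 0.08206 L·atm/(mol·K))
T = PV/(nR) = 5.0×12.0/(3.5×0.08206)
= 60.00/0.287210
= 208.91 K

208.91 K


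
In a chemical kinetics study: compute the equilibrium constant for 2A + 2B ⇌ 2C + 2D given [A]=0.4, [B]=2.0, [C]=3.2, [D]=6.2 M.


Kc = [C]^2[D]^2/([A]^2[B]^2)
= (3.2^2 × 6.2^2)/(0.4^2 × 2.0^2)
= 393.6256/0.64
= 615.0

615.0


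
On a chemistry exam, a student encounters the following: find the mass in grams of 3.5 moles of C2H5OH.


M(C2H5OH) = 46.07 g/mol
mass = n × M = 3.5 × 46.07 = 161.25 g

161.25 g


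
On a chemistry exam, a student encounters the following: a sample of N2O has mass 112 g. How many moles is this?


M(N2O) = 44.02 g/mol
n = mass/M = 112/44.02 = 2.5443 mol

2.5443 mol


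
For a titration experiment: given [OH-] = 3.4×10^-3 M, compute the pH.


pOH = -log10([OH-]) = -log10(3.4×10^-3)
= 3 - log10(3.4) = 2.47
pH = 14 - pOH = 14 - 2.47 = 11.53

11.53


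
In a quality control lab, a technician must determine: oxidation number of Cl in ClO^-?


x + (-2) = -1, so x = +1
Oxidation number: +1

+1


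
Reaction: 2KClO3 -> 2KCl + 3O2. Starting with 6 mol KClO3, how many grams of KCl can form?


Mole ratio KCl:KClO3 = 2:2
n(KCl) = 6 × 2/2 = 6.000 mol
mass = 6.000 × 74.55 = 447.3 g

447.3 g


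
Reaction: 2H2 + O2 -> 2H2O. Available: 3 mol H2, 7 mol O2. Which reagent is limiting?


Mole ratio available / coefficient:
  H2: 3/2 = 1.500
  O2: 7/1 = 7.000
Smaller ratio is limiting.

H2


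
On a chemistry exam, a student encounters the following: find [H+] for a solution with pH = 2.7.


[H+] = 10^(-pH) = 10^(-2.7)
= 2.0×10^-3 M

2.0×10^-3 M


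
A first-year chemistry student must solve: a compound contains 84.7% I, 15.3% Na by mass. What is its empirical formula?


Assume 100 g sample. Moles of each element:
  I: 84.7/126.9 = 0.667 mol
  Na: 15.3/22.99 = 0.666 mol
Divide by smallest (0.666):
  I: 0.667/0.666 = 1.0
  Na: 0.666/0.666 = 1.0
Empirical formula: NaI

NaI


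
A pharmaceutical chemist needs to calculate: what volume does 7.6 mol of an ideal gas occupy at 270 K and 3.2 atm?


PV = nRT  (R = 0.08206 L·atm/(mol·K))
V = nRT/P = 7.6×0.08206×270/3.2
= 52.621 L

52.621 L


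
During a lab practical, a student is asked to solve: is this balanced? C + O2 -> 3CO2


Equation: C + O2 -> 3CO2
Check atoms: C: 1≠3, O: 2≠6
Not balanced

No, not balanced


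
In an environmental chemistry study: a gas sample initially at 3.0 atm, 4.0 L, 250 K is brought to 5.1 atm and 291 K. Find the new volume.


P1V1/T1 = P2V2/T2
V2 = P1V1T2/(T1P2)
= 3.0×4.0×291/(250×5.1)
= 2.739 L

2.739 L


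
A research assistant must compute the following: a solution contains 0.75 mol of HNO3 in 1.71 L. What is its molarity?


M = n/V = 0.75/1.71 = 0.439 mol/L

0.439 M


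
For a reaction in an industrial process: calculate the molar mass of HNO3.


M(HNO3) = 1×1.008 + 1×14.01 + 3×16.0
= 1.01 + 14.01 + 48.0
= 63.02 g/mol

63.02 g/mol


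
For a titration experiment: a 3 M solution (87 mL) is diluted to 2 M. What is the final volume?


C1V1 = C2V2
3 × 87 = 2 × V2
V2 = 261/2 = 130.5 mL

130.5 mL


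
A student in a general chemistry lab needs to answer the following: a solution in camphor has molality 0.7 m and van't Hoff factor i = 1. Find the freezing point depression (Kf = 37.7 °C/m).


ΔTf = Kf × m × i
= 37.7 × 0.7 × 1
= 26.39 °C

26.39 °C


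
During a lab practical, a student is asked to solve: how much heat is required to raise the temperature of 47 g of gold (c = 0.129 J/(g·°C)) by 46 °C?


q = mcΔT = 47 × 0.129 × 46
= 278.90 J

278.90 J


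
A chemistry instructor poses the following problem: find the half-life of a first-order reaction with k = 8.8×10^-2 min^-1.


t½ = ln2/k = 0.693147/(8.8×10^-2 min^-1)
= 7.877 min

7.877 min


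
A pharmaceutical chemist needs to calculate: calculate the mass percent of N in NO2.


M(NO2) = 1×14.01 + 2×16.0 = 46.01 g/mol
Mass of N = 1 × 14.01 = 14.01 g/mol
% N = 14.01/46.01 × 100 = 30.45%

30.45%


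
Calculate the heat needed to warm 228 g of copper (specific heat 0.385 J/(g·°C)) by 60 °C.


q = mcΔT = 228 × 0.385 × 60
= 5266.80 J

5266.80 J


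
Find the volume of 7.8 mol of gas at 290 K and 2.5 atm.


PV = nRT  (R = 0.08206 L·atm/(mol·K))
V = nRT/P = 7.8×0.08206×290/2.5
= 74.248 L

74.248 L


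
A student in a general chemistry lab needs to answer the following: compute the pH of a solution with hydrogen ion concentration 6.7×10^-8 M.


pH = -log10([H+]) = -log10(6.7×10^-8)
= 8 - log10(6.7)
= 8 - 0.83
= 7.17

7.17


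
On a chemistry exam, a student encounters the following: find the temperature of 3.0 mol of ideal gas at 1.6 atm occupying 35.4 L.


PV = nRT  (R = 0.08206 L·atm/(mol·K))
T = PV/(nR) = 1.6×35.4/(3.0×0.08206)
= 56.64/0.246180
= 230.08 K

230.08 K


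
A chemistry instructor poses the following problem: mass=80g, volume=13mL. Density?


ρ = mass/volume
= 80/13
= 6.154 g/mL

6.154 g/mL


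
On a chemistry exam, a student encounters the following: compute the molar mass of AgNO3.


M(AgNO3) = 1×107.87 + 1×14.01 + 3×16.0
= 107.87 + 14.01 + 48.0
= 169.88 g/mol

169.88 g/mol


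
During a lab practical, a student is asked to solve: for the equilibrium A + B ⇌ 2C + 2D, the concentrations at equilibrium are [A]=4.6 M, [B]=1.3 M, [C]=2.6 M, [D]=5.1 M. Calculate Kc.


Kc = [C]^2[D]^2/([A][B])
= (2.6^2 × 5.1^2)/(4.6^1 × 1.3^1)
= 175.8276/5.98
= 29.40

29.40


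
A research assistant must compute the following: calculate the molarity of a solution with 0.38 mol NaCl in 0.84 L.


M = n/V = 0.38/0.84 = 0.452 mol/L

0.452 M


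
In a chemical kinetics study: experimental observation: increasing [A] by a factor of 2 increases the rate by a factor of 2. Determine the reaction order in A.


rate ∝ [A]^n
2^n = 2 → n = 1
Order in A: 1

1


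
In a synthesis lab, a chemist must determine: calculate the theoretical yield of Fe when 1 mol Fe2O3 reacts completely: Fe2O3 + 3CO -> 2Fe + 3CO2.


Mole ratio Fe:Fe2O3 = 2:1
n(Fe) = 1 × 2/1 = 2.000 mol
mass = 2.000 × 55.85 = 111.7 g

111.7 g


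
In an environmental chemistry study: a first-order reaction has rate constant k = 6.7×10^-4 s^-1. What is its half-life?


t½ = ln2/k = 0.693147/(6.7×10^-4 s^-1)
= 1035 s

1035 s


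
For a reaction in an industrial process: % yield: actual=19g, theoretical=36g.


% yield = actual/theoretical × 100
= 19/36 × 100
= 52.78%

52.78%


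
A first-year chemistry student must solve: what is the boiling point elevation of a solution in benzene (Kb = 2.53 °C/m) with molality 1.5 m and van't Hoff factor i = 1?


ΔTb = Kb × m × i
= 2.53 × 1.5 × 1
= 3.795 °C

3.795 °C


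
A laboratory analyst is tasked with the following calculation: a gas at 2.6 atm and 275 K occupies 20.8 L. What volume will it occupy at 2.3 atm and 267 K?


P1V1/T1 = P2V2/T2
V2 = P1V1T2/(T1P2)
= 2.6×20.8×267/(275×2.3)
= 22.829 L

22.829 L


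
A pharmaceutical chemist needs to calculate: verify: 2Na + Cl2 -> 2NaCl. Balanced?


Equation: 2Na + Cl2 -> 2NaCl
Check atoms: Cl: 2=2, Na: 2=2
Balanced

Yes, balanced


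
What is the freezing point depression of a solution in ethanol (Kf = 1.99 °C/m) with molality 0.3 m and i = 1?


ΔTf = Kf × m × i
= 1.99 × 0.3 × 1
= 0.597 °C

0.597 °C


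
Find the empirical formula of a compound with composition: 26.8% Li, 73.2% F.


Assume 100 g sample. Moles of each element:
  Li: 26.8/6.94 = 3.862 mol
  F: 73.2/19.0 = 3.853 mol
Divide by smallest (3.853):
  Li: 3.862/3.853 = 1.0
  F: 3.853/3.853 = 1.0
Empirical formula: LiF

LiF


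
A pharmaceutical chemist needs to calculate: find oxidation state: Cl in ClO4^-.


x + 4(-2) = -1, so x = +7
Oxidation number: +7

+7


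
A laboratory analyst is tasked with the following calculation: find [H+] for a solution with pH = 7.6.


[H+] = 10^(-pH) = 10^(-7.6)
= 2.51×10^-8 M

2.51×10^-8 M


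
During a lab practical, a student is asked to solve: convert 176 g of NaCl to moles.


M(NaCl) = 58.44 g/mol
n = mass/M = 176/58.44 = 3.0116 mol

3.0116 mol


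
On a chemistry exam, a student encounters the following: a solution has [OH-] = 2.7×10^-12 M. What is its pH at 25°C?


pOH = -log10([OH-]) = -log10(2.7×10^-12)
= 12 - log10(2.7) = 11.57
pH = 14 - pOH = 14 - 11.57 = 2.43

2.43


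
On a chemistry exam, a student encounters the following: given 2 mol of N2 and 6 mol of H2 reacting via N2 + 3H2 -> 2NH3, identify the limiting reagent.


Mole ratio available / coefficient:
  N2: 2/1 = 2.000
  H2: 6/3 = 2.000
Smaller ratio is limiting.

neither (stoichiometric); N2 and H2 are fully consumed


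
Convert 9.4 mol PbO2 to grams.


M(PbO2) = 239.2 g/mol
mass = n × M = 9.4 × 239.2 = 2248.48 g

2248.48 g


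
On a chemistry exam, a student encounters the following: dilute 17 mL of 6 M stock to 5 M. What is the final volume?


C1V1 = C2V2
6 × 17 = 5 × V2
V2 = 102/5 = 20.4 mL

20.4 mL


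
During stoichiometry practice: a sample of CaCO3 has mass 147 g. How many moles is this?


M(CaCO3) = 100.09 g/mol
n = mass/M = 147/100.09 = 1.4687 mol

1.4687 mol


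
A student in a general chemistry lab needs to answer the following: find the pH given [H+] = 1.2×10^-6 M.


pH = -log10([H+]) = -log10(1.2×10^-6)
= 6 - log10(1.2)
= 6 - 0.08
= 5.92

5.92


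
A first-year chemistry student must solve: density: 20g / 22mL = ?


ρ = mass/volume
= 20/22
= 0.909 g/mL

0.909 g/mL


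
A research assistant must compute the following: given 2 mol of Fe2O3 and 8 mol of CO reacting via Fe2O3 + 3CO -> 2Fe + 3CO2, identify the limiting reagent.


Mole ratio available / coefficient:
  Fe2O3: 2/1 = 2.000
  CO: 8/3 = 2.667
Smaller ratio is limiting.

Fe2O3


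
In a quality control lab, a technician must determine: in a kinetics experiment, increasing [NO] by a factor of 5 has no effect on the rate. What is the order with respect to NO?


rate ∝ [NO]^n
rate ∝ [NO]^0
Order in NO: 0

0


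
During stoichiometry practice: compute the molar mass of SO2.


M(SO2) = 1×32.07 + 2×16.0
= 32.07 + 32.0
= 64.07 g/mol

64.07 g/mol


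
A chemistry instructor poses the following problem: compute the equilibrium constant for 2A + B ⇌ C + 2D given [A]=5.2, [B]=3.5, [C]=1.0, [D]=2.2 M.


Kc = [C][D]^2/([A]^2[B])
= (1.0^1 × 2.2^2)/(5.2^2 × 3.5^1)
= 4.84/94.64
= 0.05114

0.05114


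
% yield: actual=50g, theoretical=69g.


% yield = actual/theoretical × 100
= 50/69 × 100
= 72.46%

72.46%


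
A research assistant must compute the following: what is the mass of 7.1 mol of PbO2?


M(PbO2) = 239.2 g/mol
mass = n × M = 7.1 × 239.2 = 1698.32 g

1698.32 g


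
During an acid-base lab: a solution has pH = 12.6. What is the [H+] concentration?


[H+] = 10^(-pH) = 10^(-12.6)
= 2.51×10^-13 M

2.51×10^-13 M


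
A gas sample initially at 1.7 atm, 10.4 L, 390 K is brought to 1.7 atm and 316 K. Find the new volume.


P1V1/T1 = P2V2/T2
V2 = P1V1T2/(T1P2)
= 1.7×10.4×316/(390×1.7)
= 8.427 L

8.427 L


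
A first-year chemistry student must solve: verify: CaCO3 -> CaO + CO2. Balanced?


Equation: CaCO3 -> CaO + CO2
Check atoms: C: 1=1, Ca: 1=1, O: 3=3
Balanced

Yes, balanced


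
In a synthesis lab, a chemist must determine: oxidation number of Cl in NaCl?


halide: -1
Oxidation number: -1

-1


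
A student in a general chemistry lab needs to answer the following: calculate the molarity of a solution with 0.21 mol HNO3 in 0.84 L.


M = n/V = 0.21/0.84 = 0.250 mol/L

0.250 M


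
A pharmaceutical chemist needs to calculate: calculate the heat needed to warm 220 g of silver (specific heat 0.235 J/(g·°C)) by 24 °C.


q = mcΔT = 220 × 0.235 × 24
= 1240.80 J

1240.80 J


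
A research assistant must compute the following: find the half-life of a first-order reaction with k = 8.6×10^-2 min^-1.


t½ = ln2/k = 0.693147/(8.6×10^-2 min^-1)
= 8.060 min

8.060 min


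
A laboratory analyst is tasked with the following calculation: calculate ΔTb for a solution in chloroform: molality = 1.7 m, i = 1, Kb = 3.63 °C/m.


ΔTb = Kb × m × i
= 3.63 × 1.7 × 1
= 6.171 °C

6.171 °C


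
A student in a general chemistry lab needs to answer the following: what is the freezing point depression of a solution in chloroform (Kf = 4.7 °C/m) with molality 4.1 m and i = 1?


ΔTf = Kf × m × i
= 4.7 × 4.1 × 1
= 19.27 °C

19.27 °C


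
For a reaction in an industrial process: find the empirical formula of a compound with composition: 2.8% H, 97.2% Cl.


Assume 100 g sample. Moles of each element:
  H: 2.8/1.008 = 2.778 mol
  Cl: 97.2/35.45 = 2.742 mol
Divide by smallest (2.742):
  H: 2.778/2.742 = 1.01
  Cl: 2.742/2.742 = 1.0
Empirical formula: HCl

HCl


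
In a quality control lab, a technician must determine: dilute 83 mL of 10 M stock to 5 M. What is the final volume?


C1V1 = C2V2
10 × 83 = 5 × V2
V2 = 830/5 = 166.0 mL

166.0 mL


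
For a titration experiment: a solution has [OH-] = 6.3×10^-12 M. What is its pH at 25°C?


pOH = -log10([OH-]) = -log10(6.3×10^-12)
= 12 - log10(6.3) = 11.2
pH = 14 - pOH = 14 - 11.2 = 2.8

2.8


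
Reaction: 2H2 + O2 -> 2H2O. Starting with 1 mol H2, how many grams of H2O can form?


Mole ratio H2O:H2 = 2:2
n(H2O) = 1 × 2/2 = 1.000 mol
mass = 1.000 × 18.02 = 18.02 g

18.02 g


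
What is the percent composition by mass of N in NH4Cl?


M(NH4Cl) = 1×14.01 + 4×1.008 + 1×35.45 = 53.492 g/mol
Mass of N = 1 × 14.01 = 14.01 g/mol
% N = 14.01/53.492 × 100 = 26.19%

26.19%


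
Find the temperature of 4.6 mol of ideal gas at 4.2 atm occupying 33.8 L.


PV = nRT  (R = 0.08206 L·atm/(mol·K))
T = PV/(nR) = 4.2×33.8/(4.6×0.08206)
= 141.96/0.377476
= 376.08 K

376.08 K


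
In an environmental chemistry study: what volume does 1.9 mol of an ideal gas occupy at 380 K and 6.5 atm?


PV = nRT  (R = 0.08206 L·atm/(mol·K))
V = nRT/P = 1.9×0.08206×380/6.5
= 9.115 L

9.115 L


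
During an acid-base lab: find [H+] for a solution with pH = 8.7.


[H+] = 10^(-pH) = 10^(-8.7)
= 2.0×10^-9 M

2.0×10^-9 M


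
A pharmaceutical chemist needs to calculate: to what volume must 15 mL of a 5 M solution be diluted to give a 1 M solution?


C1V1 = C2V2
5 × 15 = 1 × V2
V2 = 75/1 = 75.0 mL

75.0 mL


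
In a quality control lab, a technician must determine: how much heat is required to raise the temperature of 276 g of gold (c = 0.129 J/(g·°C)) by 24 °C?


q = mcΔT = 276 × 0.129 × 24
= 854.50 J

854.50 J


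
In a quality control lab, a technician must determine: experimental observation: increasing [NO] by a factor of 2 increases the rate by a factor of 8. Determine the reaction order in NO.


rate ∝ [NO]^n
2^n = 8 → n = 3
Order in NO: 3

3


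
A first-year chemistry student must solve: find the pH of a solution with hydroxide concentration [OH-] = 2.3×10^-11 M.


pOH = -log10([OH-]) = -log10(2.3×10^-11)
= 11 - log10(2.3) = 10.64
pH = 14 - pOH = 14 - 10.64 = 3.36

3.36


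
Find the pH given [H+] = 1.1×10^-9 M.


pH = -log10([H+]) = -log10(1.1×10^-9)
= 9 - log10(1.1)
= 9 - 0.04
= 8.96

8.96


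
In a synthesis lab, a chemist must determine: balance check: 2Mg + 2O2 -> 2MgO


Equation: 2Mg + 2O2 -> 2MgO
Check atoms: Mg: 2=2, O: 4≠2
Not balanced

No, not balanced


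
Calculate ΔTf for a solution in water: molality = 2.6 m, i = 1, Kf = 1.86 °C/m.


ΔTf = Kf × m × i
= 1.86 × 2.6 × 1
= 4.836 °C

4.836 °C


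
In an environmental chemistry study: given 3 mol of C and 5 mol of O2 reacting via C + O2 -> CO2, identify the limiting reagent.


Mole ratio available / coefficient:
  C: 3/1 = 3.000
  O2: 5/1 = 5.000
Smaller ratio is limiting.

C


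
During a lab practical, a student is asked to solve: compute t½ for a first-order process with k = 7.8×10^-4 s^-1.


t½ = ln2/k = 0.693147/(7.8×10^-4 s^-1)
= 888.7 s

888.7 s


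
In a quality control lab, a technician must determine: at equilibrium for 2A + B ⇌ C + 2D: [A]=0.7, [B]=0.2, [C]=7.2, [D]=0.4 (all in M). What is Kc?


Kc = [C][D]^2/([A]^2[B])
= (7.2^1 × 0.4^2)/(0.7^2 × 0.2^1)
= 1.152/0.098
= 11.76

11.76


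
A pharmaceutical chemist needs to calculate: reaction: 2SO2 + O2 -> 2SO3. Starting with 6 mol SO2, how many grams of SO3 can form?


Mole ratio SO3:SO2 = 2:2
n(SO3) = 6 × 2/2 = 6.000 mol
mass = 6.000 × 80.07 = 480.42 g

480.42 g


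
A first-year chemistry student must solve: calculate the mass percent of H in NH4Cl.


M(NH4Cl) = 1×14.01 + 4×1.008 + 1×35.45 = 53.492 g/mol
Mass of H = 4 × 1.008 = 4.032 g/mol
% H = 4.032/53.492 × 100 = 7.54%

7.54%


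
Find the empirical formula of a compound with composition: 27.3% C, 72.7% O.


Assume 100 g sample. Moles of each element:
  C: 27.3/12.01 = 2.273 mol
  O: 72.7/16.0 = 4.544 mol
Divide by smallest (2.273):
  C: 2.273/2.273 = 1.0
  O: 4.544/2.273 = 2.0
Empirical formula: CO2

CO2


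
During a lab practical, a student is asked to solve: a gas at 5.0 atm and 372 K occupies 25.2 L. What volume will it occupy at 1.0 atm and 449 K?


P1V1/T1 = P2V2/T2
V2 = P1V1T2/(T1P2)
= 5.0×25.2×449/(372×1.0)
= 152.081 L

152.081 L


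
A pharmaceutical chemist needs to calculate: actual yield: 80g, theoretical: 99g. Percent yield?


% yield = actual/theoretical × 100
= 80/99 × 100
= 80.81%

80.81%


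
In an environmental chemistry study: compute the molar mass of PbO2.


M(PbO2) = 1×207.2 + 2×16.0
= 207.2 + 32.0
= 239.2 g/mol

239.2 g/mol


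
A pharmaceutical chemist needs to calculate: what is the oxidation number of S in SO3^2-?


x + 3(-2) = -2, so x = +4
Oxidation number: +4

+4


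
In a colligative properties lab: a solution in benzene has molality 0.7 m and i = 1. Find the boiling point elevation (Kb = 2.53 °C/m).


ΔTb = Kb × m × i
= 2.53 × 0.7 × 1
= 1.771 °C

1.771 °C


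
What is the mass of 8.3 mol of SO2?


M(SO2) = 64.07 g/mol
mass = n × M = 8.3 × 64.07 = 531.78 g

531.78 g


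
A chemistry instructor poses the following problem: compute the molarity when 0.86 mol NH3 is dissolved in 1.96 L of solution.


M = n/V = 0.86/1.96 = 0.439 mol/L

0.439 M


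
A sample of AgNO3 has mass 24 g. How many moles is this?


M(AgNO3) = 169.88 g/mol
n = mass/M = 24/169.88 = 0.1413 mol

0.1413 mol


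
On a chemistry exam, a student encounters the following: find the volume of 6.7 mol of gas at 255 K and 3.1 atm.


PV = nRT  (R = 0.08206 L·atm/(mol·K))
V = nRT/P = 6.7×0.08206×255/3.1
= 45.226 L

45.226 L


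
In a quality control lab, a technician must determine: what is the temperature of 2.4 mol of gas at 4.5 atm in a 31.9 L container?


PV = nRT  (R = 0.08206 L·atm/(mol·K))
T = PV/(nR) = 4.5×31.9/(2.4×0.08206)
= 143.55/0.196944
= 728.89 K

728.89 K


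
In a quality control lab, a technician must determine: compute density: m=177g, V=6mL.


ρ = mass/volume
= 177/6
= 29.5 g/mL

29.5 g/mL


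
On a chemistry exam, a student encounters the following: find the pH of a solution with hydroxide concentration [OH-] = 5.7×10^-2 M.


pOH = -log10([OH-]) = -log10(5.7×10^-2)
= 2 - log10(5.7) = 1.24
pH = 14 - pOH = 14 - 1.24 = 12.76

12.76


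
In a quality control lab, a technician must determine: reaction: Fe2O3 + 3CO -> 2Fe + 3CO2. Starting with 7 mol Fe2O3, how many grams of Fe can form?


Mole ratio Fe:Fe2O3 = 2:1
n(Fe) = 7 × 2/1 = 14.000 mol
mass = 14.000 × 55.85 = 781.9 g

781.9 g


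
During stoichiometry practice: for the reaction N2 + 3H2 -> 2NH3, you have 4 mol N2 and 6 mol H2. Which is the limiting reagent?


Mole ratio available / coefficient:
  N2: 4/1 = 4.000
  H2: 6/3 = 2.000
Smaller ratio is limiting.

H2


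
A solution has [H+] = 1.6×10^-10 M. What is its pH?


pH = -log10([H+]) = -log10(1.6×10^-10)
= 10 - log10(1.6)
= 10 - 0.2
= 9.8

9.8


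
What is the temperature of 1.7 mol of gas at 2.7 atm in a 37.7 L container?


PV = nRT  (R = 0.08206 L·atm/(mol·K))
T = PV/(nR) = 2.7×37.7/(1.7×0.08206)
= 101.79/0.139502
= 729.67 K

729.67 K


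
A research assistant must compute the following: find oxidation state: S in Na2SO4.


2(+1) + x + 4(-2) = 0, so x = +6
Oxidation number: +6

+6


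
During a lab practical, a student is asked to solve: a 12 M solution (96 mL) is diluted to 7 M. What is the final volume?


C1V1 = C2V2
12 × 96 = 7 × V2
V2 = 1152/7 = 164.57 mL

164.57 mL


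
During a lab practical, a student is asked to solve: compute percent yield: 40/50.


% yield = actual/theoretical × 100
= 40/50 × 100
= 80.0%

80.0%


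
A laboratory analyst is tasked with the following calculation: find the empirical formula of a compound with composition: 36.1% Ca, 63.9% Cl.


Assume 100 g sample. Moles of each element:
  Ca: 36.1/40.08 = 0.901 mol
  Cl: 63.9/35.45 = 1.803 mol
Divide by smallest (0.901):
  Ca: 0.901/0.901 = 1.0
  Cl: 1.803/0.901 = 2.0
Empirical formula: CaCl2

CaCl2


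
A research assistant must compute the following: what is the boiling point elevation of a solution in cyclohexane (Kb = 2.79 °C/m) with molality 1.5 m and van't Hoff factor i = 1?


ΔTb = Kb × m × i
= 2.79 × 1.5 × 1
= 4.185 °C

4.185 °C


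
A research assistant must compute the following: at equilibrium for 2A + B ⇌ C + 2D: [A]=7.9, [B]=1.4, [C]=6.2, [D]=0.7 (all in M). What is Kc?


Kc = [C][D]^2/([A]^2[B])
= (6.2^1 × 0.7^2)/(7.9^2 × 1.4^1)
= 3.038/87.374
= 0.03477

0.03477


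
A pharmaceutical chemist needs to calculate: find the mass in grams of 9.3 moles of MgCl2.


M(MgCl2) = 95.21 g/mol
mass = n × M = 9.3 × 95.21 = 885.45 g

885.45 g


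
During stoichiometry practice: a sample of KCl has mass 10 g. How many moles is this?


M(KCl) = 74.55 g/mol
n = mass/M = 10/74.55 = 0.1341 mol

0.1341 mol


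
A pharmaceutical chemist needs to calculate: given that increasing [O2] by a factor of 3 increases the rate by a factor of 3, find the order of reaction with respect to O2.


rate ∝ [O2]^n
3^n = 3 → n = 1
Order in O2: 1

1


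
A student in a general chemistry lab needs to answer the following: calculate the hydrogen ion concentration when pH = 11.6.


[H+] = 10^(-pH) = 10^(-11.6)
= 2.51×10^-12 M

2.51×10^-12 M


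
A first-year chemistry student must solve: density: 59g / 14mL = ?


ρ = mass/volume
= 59/14
= 4.214 g/mL

4.214 g/mL


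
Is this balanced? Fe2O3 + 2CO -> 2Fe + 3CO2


Equation: Fe2O3 + 2CO -> 2Fe + 3CO2
Check atoms: C: 2≠3, Fe: 2=2, O: 5≠6
Not balanced

No, not balanced


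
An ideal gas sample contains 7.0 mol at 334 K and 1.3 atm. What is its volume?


PV = nRT  (R = 0.08206 L·atm/(mol·K))
V = nRT/P = 7.0×0.08206×334/1.3
= 147.582 L

147.582 L


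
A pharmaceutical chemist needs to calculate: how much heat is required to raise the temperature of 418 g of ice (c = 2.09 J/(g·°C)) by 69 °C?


q = mcΔT = 418 × 2.09 × 69
= 60279.78 J

60279.78 J


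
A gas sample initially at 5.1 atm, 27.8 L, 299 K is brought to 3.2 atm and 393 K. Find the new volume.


P1V1/T1 = P2V2/T2
V2 = P1V1T2/(T1P2)
= 5.1×27.8×393/(299×3.2)
= 58.235 L

58.235 L


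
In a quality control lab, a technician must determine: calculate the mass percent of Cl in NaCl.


M(NaCl) = 1×22.99 + 1×35.45 = 58.44 g/mol
Mass of Cl = 1 × 35.45 = 35.45 g/mol
% Cl = 35.45/58.44 × 100 = 60.66%

60.66%


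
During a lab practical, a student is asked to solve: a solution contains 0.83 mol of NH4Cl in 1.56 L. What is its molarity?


M = n/V = 0.83/1.56 = 0.532 mol/L

0.532 M


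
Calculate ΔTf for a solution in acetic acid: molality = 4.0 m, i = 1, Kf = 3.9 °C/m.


ΔTf = Kf × m × i
= 3.9 × 4.0 × 1
= 15.6 °C

15.6 °C


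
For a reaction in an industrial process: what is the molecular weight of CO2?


M(CO2) = 1×12.01 + 2×16.0
= 12.01 + 32.0
= 44.01 g/mol

44.01 g/mol


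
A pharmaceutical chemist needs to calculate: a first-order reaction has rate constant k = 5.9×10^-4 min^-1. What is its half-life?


t½ = ln2/k = 0.693147/(5.9×10^-4 min^-1)
= 1175 min

1175 min


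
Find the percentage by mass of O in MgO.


M(MgO) = 1×24.31 + 1×16.0 = 40.31 g/mol
Mass of O = 1 × 16.0 = 16.00 g/mol
% O = 16.00/40.31 × 100 = 39.69%

39.69%


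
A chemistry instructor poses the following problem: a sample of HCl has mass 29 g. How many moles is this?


M(HCl) = 36.46 g/mol
n = mass/M = 29/36.46 = 0.7954 mol

0.7954 mol


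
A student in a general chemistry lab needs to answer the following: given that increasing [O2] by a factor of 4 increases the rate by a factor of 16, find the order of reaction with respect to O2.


rate ∝ [O2]^n
4^n = 16 → n = 2
Order in O2: 2

2


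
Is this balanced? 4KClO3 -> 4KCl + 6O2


Equation: 4KClO3 -> 4KCl + 6O2
Check atoms: Cl: 4=4, K: 4=4, O: 12=12
Balanced

Yes, balanced


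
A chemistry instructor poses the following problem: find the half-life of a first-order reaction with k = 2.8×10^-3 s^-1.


t½ = ln2/k = 0.693147/(2.8×10^-3 s^-1)
= 247.6 s

247.6 s


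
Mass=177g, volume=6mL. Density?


ρ = mass/volume
= 177/6
= 29.5 g/mL

29.5 g/mL


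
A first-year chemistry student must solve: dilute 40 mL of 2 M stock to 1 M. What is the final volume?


C1V1 = C2V2
2 × 40 = 1 × V2
V2 = 80/1 = 80.0 mL

80.0 mL


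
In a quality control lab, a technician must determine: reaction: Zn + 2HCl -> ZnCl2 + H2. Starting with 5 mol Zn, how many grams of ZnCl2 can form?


Mole ratio ZnCl2:Zn = 1:1
n(ZnCl2) = 5 × 1/1 = 5.000 mol
mass = 5.000 × 136.28 = 681.4 g

681.4 g


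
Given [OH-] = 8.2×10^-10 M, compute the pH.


pOH = -log10([OH-]) = -log10(8.2×10^-10)
= 10 - log10(8.2) = 9.09
pH = 14 - pOH = 14 - 9.09 = 4.91

4.91


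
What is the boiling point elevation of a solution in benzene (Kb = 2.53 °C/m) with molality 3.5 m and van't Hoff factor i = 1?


ΔTb = Kb × m × i
= 2.53 × 3.5 × 1
= 8.855 °C

8.855 °C


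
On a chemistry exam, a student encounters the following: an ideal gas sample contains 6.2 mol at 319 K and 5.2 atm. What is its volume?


PV = nRT  (R = 0.08206 L·atm/(mol·K))
V = nRT/P = 6.2×0.08206×319/5.2
= 31.211 L

31.211 L


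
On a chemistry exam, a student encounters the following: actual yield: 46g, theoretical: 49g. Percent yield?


% yield = actual/theoretical × 100
= 46/49 × 100
= 93.88%

93.88%


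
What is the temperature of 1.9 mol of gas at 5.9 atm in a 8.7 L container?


PV = nRT  (R = 0.08206 L·atm/(mol·K))
T = PV/(nR) = 5.9×8.7/(1.9×0.08206)
= 51.33/0.155914
= 329.22 K

329.22 K


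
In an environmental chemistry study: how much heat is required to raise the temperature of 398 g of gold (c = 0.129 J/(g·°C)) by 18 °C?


q = mcΔT = 398 × 0.129 × 18
= 924.16 J

924.16 J


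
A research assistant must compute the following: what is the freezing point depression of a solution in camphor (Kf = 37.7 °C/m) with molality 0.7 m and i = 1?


ΔTf = Kf × m × i
= 37.7 × 0.7 × 1
= 26.39 °C

26.39 °C


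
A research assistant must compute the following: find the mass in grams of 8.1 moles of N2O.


M(N2O) = 44.02 g/mol
mass = n × M = 8.1 × 44.02 = 356.56 g

356.56 g


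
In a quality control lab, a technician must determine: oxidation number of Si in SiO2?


x + 2(-2) = 0, so x = +4
Oxidation number: +4

+4


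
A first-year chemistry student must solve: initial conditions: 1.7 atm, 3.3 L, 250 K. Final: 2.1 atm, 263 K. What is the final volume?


P1V1/T1 = P2V2/T2
V2 = P1V1T2/(T1P2)
= 1.7×3.3×263/(250×2.1)
= 2.81 L

2.81 L


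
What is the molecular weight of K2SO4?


M(K2SO4) = 2×39.1 + 1×32.07 + 4×16.0
= 78.2 + 32.07 + 64.0
= 174.27 g/mol

174.27 g/mol


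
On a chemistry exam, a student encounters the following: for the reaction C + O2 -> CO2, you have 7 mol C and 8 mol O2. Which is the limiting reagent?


Mole ratio available / coefficient:
  C: 7/1 = 7.000
  O2: 8/1 = 8.000
Smaller ratio is limiting.

C


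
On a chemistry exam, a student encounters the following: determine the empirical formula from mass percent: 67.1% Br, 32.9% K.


Assume 100 g sample. Moles of each element:
  Br: 67.1/79.9 = 0.84 mol
  K: 32.9/39.1 = 0.841 mol
Divide by smallest (0.84):
  Br: 0.84/0.84 = 1.0
  K: 0.841/0.84 = 1.0
Empirical formula: KBr

KBr


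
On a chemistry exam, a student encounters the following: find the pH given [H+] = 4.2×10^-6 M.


pH = -log10([H+]) = -log10(4.2×10^-6)
= 6 - log10(4.2)
= 6 - 0.62
= 5.38

5.38


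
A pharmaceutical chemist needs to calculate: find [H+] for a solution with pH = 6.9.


[H+] = 10^(-pH) = 10^(-6.9)
= 1.26×10^-7 M

1.26×10^-7 M


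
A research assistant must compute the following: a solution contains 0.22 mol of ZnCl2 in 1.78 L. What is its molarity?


M = n/V = 0.22/1.78 = 0.124 mol/L

0.124 M


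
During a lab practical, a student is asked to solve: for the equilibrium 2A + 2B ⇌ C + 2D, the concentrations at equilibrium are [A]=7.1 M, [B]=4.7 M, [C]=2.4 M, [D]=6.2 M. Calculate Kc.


Kc = [C][D]^2/([A]^2[B]^2)
= (2.4^1 × 6.2^2)/(7.1^2 × 4.7^2)
= 92.256/1113.5569
= 0.08285

0.08285


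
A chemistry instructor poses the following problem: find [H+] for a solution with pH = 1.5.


[H+] = 10^(-pH) = 10^(-1.5)
= 3.16×10^-2 M

3.16×10^-2 M


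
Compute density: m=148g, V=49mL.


ρ = mass/volume
= 148/49
= 3.02 g/mL

3.02 g/mL


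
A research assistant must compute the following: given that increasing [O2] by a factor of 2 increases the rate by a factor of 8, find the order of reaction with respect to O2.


rate ∝ [O2]^n
2^n = 8 → n = 3
Order in O2: 3

3


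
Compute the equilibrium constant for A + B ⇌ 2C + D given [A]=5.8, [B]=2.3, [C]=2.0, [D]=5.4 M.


Kc = [C]^2[D]/([A][B])
= (2.0^2 × 5.4^1)/(5.8^1 × 2.3^1)
= 21.6/13.34
= 1.619

1.619


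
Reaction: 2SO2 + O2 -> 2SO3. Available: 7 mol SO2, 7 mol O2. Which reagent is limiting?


Mole ratio available / coefficient:
  SO2: 7/2 = 3.500
  O2: 7/1 = 7.000
Smaller ratio is limiting.

SO2


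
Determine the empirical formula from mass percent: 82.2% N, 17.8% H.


Assume 100 g sample. Moles of each element:
  N: 82.2/14.01 = 5.867 mol
  H: 17.8/1.008 = 17.659 mol
Divide by smallest (5.867):
  N: 5.867/5.867 = 1.0
  H: 17.659/5.867 = 3.01
Empirical formula: NH3

NH3


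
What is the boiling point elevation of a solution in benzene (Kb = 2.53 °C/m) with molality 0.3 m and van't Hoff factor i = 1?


ΔTb = Kb × m × i
= 2.53 × 0.3 × 1
= 0.759 °C

0.759 °C


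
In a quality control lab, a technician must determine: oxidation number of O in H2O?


O is usually -2
Oxidation number: -2

-2


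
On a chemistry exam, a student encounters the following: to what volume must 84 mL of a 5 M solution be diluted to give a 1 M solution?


C1V1 = C2V2
5 × 84 = 1 × V2
V2 = 420/1 = 420.0 mL

420.0 mL


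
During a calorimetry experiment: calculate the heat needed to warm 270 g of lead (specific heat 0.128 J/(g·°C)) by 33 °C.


q = mcΔT = 270 × 0.128 × 33
= 1140.48 J

1140.48 J


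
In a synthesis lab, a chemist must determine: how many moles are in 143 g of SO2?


M(SO2) = 64.07 g/mol
n = mass/M = 143/64.07 = 2.2319 mol

2.2319 mol


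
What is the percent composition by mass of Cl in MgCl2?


M(MgCl2) = 1×24.31 + 2×35.45 = 95.21 g/mol
Mass of Cl = 2 × 35.45 = 70.90 g/mol
% Cl = 70.90/95.21 × 100 = 74.47%

74.47%


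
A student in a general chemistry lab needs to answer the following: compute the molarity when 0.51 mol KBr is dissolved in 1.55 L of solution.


M = n/V = 0.51/1.55 = 0.329 mol/L

0.329 M


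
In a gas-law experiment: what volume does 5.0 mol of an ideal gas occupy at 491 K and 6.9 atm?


PV = nRT  (R = 0.08206 L·atm/(mol·K))
V = nRT/P = 5.0×0.08206×491/6.9
= 29.197 L

29.197 L


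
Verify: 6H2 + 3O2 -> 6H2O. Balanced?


Equation: 6H2 + 3O2 -> 6H2O
Check atoms: H: 12=12, O: 6=6
Balanced

Yes, balanced


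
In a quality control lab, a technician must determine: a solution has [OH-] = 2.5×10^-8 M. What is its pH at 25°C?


pOH = -log10([OH-]) = -log10(2.5×10^-8)
= 8 - log10(2.5) = 7.6
pH = 14 - pOH = 14 - 7.6 = 6.4

6.4


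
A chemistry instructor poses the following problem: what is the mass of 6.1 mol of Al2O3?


M(Al2O3) = 101.96 g/mol
mass = n × M = 6.1 × 101.96 = 621.96 g

621.96 g


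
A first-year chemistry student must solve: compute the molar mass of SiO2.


M(SiO2) = 1×28.09 + 2×16.0
= 28.09 + 32.0
= 60.09 g/mol

60.09 g/mol


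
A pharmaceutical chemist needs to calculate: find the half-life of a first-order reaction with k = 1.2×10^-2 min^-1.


t½ = ln2/k = 0.693147/(1.2×10^-2 min^-1)
= 57.76 min

57.76 min


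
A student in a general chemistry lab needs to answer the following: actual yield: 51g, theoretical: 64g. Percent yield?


% yield = actual/theoretical × 100
= 51/64 × 100
= 79.69%

79.69%


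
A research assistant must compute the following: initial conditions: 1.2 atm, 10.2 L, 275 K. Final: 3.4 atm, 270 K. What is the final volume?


P1V1/T1 = P2V2/T2
V2 = P1V1T2/(T1P2)
= 1.2×10.2×270/(275×3.4)
= 3.535 L

3.535 L


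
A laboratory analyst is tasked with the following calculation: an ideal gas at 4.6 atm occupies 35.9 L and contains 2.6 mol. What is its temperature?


PV = nRT  (R = 0.08206 L·atm/(mol·K))
T = PV/(nR) = 4.6×35.9/(2.6×0.08206)
= 165.14/0.213356
= 774.01 K

774.01 K


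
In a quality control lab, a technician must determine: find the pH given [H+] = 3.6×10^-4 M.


pH = -log10([H+]) = -log10(3.6×10^-4)
= 4 - log10(3.6)
= 4 - 0.56
= 3.44

3.44


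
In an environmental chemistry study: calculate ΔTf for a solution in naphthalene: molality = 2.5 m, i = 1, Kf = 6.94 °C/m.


ΔTf = Kf × m × i
= 6.94 × 2.5 × 1
= 17.35 °C

17.35 °C


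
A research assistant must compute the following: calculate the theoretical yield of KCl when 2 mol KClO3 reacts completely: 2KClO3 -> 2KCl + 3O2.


Mole ratio KCl:KClO3 = 2:2
n(KCl) = 2 × 2/2 = 2.000 mol
mass = 2.000 × 74.55 = 149.1 g

149.1 g


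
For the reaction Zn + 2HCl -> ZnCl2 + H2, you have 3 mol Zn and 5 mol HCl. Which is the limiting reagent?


Mole ratio available / coefficient:
  Zn: 3/1 = 3.000
  HCl: 5/2 = 2.500
Smaller ratio is limiting.

HCl


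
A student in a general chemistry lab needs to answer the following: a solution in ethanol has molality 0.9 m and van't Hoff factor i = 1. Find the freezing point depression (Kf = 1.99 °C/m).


ΔTf = Kf × m × i
= 1.99 × 0.9 × 1
= 1.791 °C

1.791 °C


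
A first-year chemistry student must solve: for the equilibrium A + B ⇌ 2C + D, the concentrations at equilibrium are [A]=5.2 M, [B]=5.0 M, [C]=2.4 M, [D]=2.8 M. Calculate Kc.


Kc = [C]^2[D]/([A][B])
= (2.4^2 × 2.8^1)/(5.2^1 × 5.0^1)
= 16.128/26
= 0.6203

0.6203


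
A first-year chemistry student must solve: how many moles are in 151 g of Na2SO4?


M(Na2SO4) = 142.05 g/mol
n = mass/M = 151/142.05 = 1.063 mol

1.063 mol


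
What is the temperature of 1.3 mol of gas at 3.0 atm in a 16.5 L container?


PV = nRT  (R = 0.08206 L·atm/(mol·K))
T = PV/(nR) = 3.0×16.5/(1.3×0.08206)
= 49.50/0.106678
= 464.01 K

464.01 K


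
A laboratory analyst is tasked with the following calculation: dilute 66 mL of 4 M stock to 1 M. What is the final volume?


C1V1 = C2V2
4 × 66 = 1 × V2
V2 = 264/1 = 264.0 mL

264.0 mL


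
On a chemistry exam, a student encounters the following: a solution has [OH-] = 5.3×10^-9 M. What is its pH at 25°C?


pOH = -log10([OH-]) = -log10(5.3×10^-9)
= 9 - log10(5.3) = 8.28
pH = 14 - pOH = 14 - 8.28 = 5.72

5.72


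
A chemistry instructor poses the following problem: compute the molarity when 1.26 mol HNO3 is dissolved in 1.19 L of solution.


M = n/V = 1.26/1.19 = 1.059 mol/L

1.059 M


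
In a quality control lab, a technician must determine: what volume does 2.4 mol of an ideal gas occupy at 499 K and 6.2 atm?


PV = nRT  (R = 0.08206 L·atm/(mol·K))
V = nRT/P = 2.4×0.08206×499/6.2
= 15.851 L

15.851 L


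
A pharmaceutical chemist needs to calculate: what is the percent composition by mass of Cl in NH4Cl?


M(NH4Cl) = 1×14.01 + 4×1.008 + 1×35.45 = 53.492 g/mol
Mass of Cl = 1 × 35.45 = 35.45 g/mol
% Cl = 35.45/53.492 × 100 = 66.27%

66.27%


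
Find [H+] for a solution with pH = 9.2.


[H+] = 10^(-pH) = 10^(-9.2)
= 6.31×10^-10 M

6.31×10^-10 M


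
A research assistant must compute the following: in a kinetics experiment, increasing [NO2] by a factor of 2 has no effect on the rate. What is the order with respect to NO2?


rate ∝ [NO2]^n
rate ∝ [NO2]^0
Order in NO2: 0

0


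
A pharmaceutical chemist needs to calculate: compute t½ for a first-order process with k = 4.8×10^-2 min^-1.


t½ = ln2/k = 0.693147/(4.8×10^-2 min^-1)
= 14.44 min

14.44 min


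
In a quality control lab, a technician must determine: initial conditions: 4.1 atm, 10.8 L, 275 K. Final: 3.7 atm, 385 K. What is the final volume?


P1V1/T1 = P2V2/T2
V2 = P1V1T2/(T1P2)
= 4.1×10.8×385/(275×3.7)
= 16.755 L

16.755 L


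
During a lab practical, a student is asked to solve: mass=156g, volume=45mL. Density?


ρ = mass/volume
= 156/45
= 3.467 g/mL

3.467 g/mL


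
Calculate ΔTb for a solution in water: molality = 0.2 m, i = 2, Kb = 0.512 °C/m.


ΔTb = Kb × m × i
= 0.512 × 0.2 × 2
= 0.2048 °C

0.2048 °C


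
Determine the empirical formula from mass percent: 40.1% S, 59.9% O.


Assume 100 g sample. Moles of each element:
  S: 40.1/32.07 = 1.25 mol
  O: 59.9/16.0 = 3.744 mol
Divide by smallest (1.25):
  S: 1.25/1.25 = 1.0
  O: 3.744/1.25 = 3.0
Empirical formula: SO3

SO3


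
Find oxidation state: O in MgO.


O is usually -2
Oxidation number: -2

-2


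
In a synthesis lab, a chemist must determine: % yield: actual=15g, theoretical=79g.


% yield = actual/theoretical × 100
= 15/79 × 100
= 18.99%

18.99%


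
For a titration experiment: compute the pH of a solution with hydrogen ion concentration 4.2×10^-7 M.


pH = -log10([H+]) = -log10(4.2×10^-7)
= 7 - log10(4.2)
= 7 - 0.62
= 6.38

6.38


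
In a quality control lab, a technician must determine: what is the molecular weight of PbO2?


M(PbO2) = 1×207.2 + 2×16.0
= 207.2 + 32.0
= 239.2 g/mol

239.2 g/mol
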